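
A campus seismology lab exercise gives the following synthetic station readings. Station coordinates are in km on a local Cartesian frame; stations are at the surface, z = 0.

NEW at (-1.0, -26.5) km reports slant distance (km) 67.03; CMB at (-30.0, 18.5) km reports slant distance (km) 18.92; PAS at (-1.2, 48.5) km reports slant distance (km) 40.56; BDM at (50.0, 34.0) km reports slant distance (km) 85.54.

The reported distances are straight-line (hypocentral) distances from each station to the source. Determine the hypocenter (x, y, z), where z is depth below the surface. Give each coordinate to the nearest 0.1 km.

x ≈ -34.2 km, y ≈ 29.9 km, depth ≈ 14.5 km

Each station gives a sphere (x−x_i)² + (y−y_i)² + z² = d_i² (stations at z=0).
Subtracting the NEW sphere from CMB and PAS: z² cancels, leaving linear equations in x and y:
-58.0 x + 90.0 y = 4674.05
-0.4 x + 150.0 y = 4498.35
Solving: x ≈ -34.194, y ≈ 29.898 km (keep extra digits for the depth step; rounded: -34.2, 29.9).
Then from the NEW sphere: z² = 67.03² − (x + 1.0)² − (y + 26.5)² with x = -34.194, y = 29.898, so z ≈ 14.507 ≈ 14.5 km.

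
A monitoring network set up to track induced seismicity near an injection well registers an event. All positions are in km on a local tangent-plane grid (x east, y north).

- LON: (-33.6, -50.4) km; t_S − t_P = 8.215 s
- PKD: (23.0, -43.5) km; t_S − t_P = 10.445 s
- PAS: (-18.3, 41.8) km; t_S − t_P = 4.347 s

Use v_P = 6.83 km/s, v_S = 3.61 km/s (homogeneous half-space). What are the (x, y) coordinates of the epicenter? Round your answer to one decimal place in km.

x ≈ -34.1 km, y ≈ 12.5 km

Distance from S−P lag: d = Δt · v_P v_S / (v_P − v_S) = Δt · (6.83·3.61)/(6.83−3.61) ≈ 7.6572·Δt.
So d_LON = 62.90, d_PKD = 79.98, d_PAS = 33.29 km.
Circle about each station: (x + 33.6)² + (y + 50.4)² = 62.90²; (x − 23.0)² + (y + 43.5)² = 79.98²; (x + 18.3)² + (y − 41.8)² = 33.29².
Subtracting pairs of circle equations eliminates x²+y² and gives linear equations (the radical axes):
113.2 x + 13.8 y = -3688.26
30.6 x + 184.4 y = 1261.20
Solving the 2×2 system: x ≈ -34.1, y ≈ 12.5 km.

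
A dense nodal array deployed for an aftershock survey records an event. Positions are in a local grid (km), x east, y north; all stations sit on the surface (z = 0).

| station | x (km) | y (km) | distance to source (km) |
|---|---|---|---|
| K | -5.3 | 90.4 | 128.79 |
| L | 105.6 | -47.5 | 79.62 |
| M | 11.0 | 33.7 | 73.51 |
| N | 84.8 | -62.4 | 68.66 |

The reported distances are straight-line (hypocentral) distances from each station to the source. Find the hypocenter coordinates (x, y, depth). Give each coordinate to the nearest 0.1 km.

Each station gives a sphere (x−x_i)² + (y−y_i)² + z² = d_i² (stations at z=0).
Subtracting the K sphere from L and M: z² cancels, leaving linear equations in x and y:
221.8 x − 275.8 y = 15454.88
32.6 x − 113.4 y = 4239.58
Solving: x ≈ 36.093, y ≈ -27.010 km (keep extra digits for the depth step; rounded: 36.1, -27.0).
Then from the K sphere: z² = 128.79² − (x + 5.3)² − (y − 90.4)² with x = 36.093, y = -27.010, so z ≈ 32.991 ≈ 33.0 km.
Check against N (with the unrounded solution): distance 68.65 ≈ 68.66 km. ✓

x ≈ 36.1 km, y ≈ -27.0 km, depth ≈ 33.0 km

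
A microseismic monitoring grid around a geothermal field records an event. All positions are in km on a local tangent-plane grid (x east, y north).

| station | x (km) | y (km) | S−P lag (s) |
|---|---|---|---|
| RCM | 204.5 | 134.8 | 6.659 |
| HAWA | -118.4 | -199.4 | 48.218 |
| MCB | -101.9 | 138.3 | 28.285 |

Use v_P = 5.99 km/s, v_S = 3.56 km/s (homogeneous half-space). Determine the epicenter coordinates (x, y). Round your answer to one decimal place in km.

Distance from S−P lag: d = Δt · v_P v_S / (v_P − v_S) = Δt · (5.99·3.56)/(5.99−3.56) ≈ 8.7755·Δt.
So d_RCM = 58.44, d_HAWA = 423.14, d_MCB = 248.21 km.
Circle about each station: (x − 204.5)² + (y − 134.8)² = 58.44²; (x + 118.4)² + (y + 199.4)² = 423.14²; (x + 101.9)² + (y − 138.3)² = 248.21².
Subtracting the RCM equation from the HAWA and MCB equations removes the quadratic terms:
-645.8 x − 668.4 y = -181844.60
-612.8 x + 7.0 y = -88673.76
Solving the 2×2 system: x ≈ 146.2, y ≈ 130.8 km.
Check against RCM (with the unrounded x, y): √((x − 204.5)²+(y − 134.8)²) = 58.44 ≈ 58.44 km. ✓

146.2 km east, 130.8 km north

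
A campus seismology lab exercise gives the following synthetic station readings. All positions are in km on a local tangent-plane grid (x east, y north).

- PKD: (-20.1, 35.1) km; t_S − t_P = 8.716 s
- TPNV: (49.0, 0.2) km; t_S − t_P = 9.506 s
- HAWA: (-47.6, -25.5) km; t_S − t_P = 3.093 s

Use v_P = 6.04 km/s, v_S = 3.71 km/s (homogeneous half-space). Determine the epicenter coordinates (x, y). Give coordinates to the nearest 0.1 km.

Distance from S−P lag: d = Δt · v_P v_S / (v_P − v_S) = Δt · (6.04·3.71)/(6.04−3.71) ≈ 9.6173·Δt.
So d_PKD = 83.82, d_TPNV = 91.42, d_HAWA = 29.75 km.
Circle about each station: (x + 20.1)² + (y − 35.1)² = 83.82²; (x − 49.0)² + (y − 0.2)² = 91.42²; (x + 47.6)² + (y + 25.5)² = 29.75².
Subtracting the PKD equation from the TPNV and HAWA equations removes the quadratic terms:
138.2 x − 69.8 y = -566.80
-55.0 x − 121.2 y = 7420.72
Solving the 2×2 system: x ≈ -28.5, y ≈ -48.3 km.
Check against PKD (with the unrounded x, y): √((x + 20.1)²+(y − 35.1)²) = 83.82 ≈ 83.82 km. ✓

-28.5 km east, -48.3 km north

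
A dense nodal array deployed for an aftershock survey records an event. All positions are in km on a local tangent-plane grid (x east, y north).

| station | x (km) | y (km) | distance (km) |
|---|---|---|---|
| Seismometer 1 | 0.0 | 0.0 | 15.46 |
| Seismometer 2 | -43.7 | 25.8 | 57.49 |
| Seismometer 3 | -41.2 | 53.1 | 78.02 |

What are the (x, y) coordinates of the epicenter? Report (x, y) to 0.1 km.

Circle about each station: x² + y² = 15.46²; (x + 43.7)² + (y − 25.8)² = 57.49²; (x + 41.2)² + (y − 53.1)² = 78.02².
Subtracting pairs of circle equations eliminates x²+y² and gives linear equations (the radical axes):
-87.4 x + 51.6 y = -490.76
-82.4 x + 106.2 y = -1331.06
Solving the 2×2 system: x ≈ -3.3, y ≈ -15.1 km.

-3.3 km east, -15.1 km north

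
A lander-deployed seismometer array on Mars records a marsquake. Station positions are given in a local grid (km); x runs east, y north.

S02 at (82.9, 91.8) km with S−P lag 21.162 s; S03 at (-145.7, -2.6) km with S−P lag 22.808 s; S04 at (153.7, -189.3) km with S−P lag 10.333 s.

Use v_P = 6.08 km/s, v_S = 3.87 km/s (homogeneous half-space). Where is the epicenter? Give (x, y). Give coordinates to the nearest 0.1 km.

Distance from S−P lag: d = Δt · v_P v_S / (v_P − v_S) = Δt · (6.08·3.87)/(6.08−3.87) ≈ 10.6469·Δt.
So d_S02 = 225.31, d_S03 = 242.83, d_S04 = 110.01 km.
Circle about each station: (x − 82.9)² + (y − 91.8)² = 225.31²; (x + 145.7)² + (y + 2.6)² = 242.83²; (x − 153.7)² + (y + 189.3)² = 110.01².
Subtracting pairs of circle equations eliminates x²+y² and gives linear equations (the radical axes):
-457.2 x − 188.8 y = -2266.21
141.6 x − 562.2 y = 82820.93
Solving the 2×2 system: x ≈ 59.6, y ≈ -132.3 km.

x ≈ 59.6 km, y ≈ -132.3 km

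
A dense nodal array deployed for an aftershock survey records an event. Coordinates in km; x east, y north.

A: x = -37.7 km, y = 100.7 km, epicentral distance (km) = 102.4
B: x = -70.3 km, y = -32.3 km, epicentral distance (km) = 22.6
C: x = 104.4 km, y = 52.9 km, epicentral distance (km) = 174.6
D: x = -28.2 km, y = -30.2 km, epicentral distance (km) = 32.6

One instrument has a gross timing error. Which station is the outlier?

A

Solve using three stations at a time. Using B, C, D (subtract circle equations pairwise → linear system) gives (x, y) ≈ (-56.6, -14.5).
Distances from that point to each station vs reported:
  A: calculated 116.8 vs reported 102.4 → residual 14.4 km
  B: calculated 22.4 vs reported 22.6 → residual 0.2 km
  C: calculated 174.6 vs reported 174.6 → residual 0.0 km
  D: calculated 32.5 vs reported 32.6 → residual 0.1 km
B, C, D are mutually consistent (residuals ≈ 0); A is off by 14.4 km.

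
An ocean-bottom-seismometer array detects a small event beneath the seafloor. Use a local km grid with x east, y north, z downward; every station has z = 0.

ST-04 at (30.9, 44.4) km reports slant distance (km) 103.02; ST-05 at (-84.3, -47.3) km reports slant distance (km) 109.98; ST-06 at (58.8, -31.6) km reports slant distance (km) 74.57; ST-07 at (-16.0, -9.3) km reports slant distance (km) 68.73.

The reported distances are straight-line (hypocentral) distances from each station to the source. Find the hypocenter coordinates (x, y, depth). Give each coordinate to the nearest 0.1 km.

x ≈ 10.1 km, y ≈ -39.6 km, depth ≈ 55.9 km

Each station gives a sphere (x−x_i)² + (y−y_i)² + z² = d_i² (stations at z=0).
Subtracting the ST-04 sphere from ST-05 and ST-06: z² cancels, leaving linear equations in x and y:
-230.4 x − 183.4 y = 4935.13
55.8 x − 152.0 y = 6582.27
Solving: x ≈ 10.099, y ≈ -39.597 km (keep extra digits for the depth step; rounded: 10.1, -39.6).
Then from the ST-04 sphere: z² = 103.02² − (x − 30.9)² − (y − 44.4)² with x = 10.099, y = -39.597, so z ≈ 55.901 ≈ 55.9 km.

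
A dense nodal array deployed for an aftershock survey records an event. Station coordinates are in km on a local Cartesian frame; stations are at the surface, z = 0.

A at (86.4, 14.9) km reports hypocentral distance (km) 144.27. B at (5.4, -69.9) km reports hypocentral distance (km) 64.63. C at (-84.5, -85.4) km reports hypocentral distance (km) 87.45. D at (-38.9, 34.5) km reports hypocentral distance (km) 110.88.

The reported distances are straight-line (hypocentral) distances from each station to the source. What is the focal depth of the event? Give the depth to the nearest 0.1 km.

56.9 km

Each station gives a sphere (x−x_i)² + (y−y_i)² + z² = d_i² (stations at z=0).
Subtracting the A sphere from B and C: z² cancels, leaving linear equations in x and y:
-162.0 x − 169.6 y = 13865.00
-341.8 x − 200.6 y = 19912.77
Solving: x ≈ -23.394, y ≈ -59.406 km (keep extra digits for the depth step; rounded: -23.4, -59.4).
Then from the A sphere: z² = 144.27² − (x − 86.4)² − (y − 14.9)² with x = -23.394, y = -59.406, so z ≈ 56.901 ≈ 56.9 km.
Check against D (with the unrounded solution): distance 110.89 ≈ 110.88 km. ✓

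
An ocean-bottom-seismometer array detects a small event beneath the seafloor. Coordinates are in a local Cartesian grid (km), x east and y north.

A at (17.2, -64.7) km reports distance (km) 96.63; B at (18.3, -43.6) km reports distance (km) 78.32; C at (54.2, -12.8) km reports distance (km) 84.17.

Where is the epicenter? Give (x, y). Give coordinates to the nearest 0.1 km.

Circle about each station: (x − 17.2)² + (y + 64.7)² = 96.63²; (x − 18.3)² + (y + 43.6)² = 78.32²; (x − 54.2)² + (y + 12.8)² = 84.17².
Subtracting the A equation from the B and C equations removes the quadratic terms:
2.2 x + 42.2 y = 957.25
74.0 x + 103.8 y = 872.32
Solving the 2×2 system: x ≈ -21.6, y ≈ 23.8 km.

x ≈ -21.6 km, y ≈ 23.8 km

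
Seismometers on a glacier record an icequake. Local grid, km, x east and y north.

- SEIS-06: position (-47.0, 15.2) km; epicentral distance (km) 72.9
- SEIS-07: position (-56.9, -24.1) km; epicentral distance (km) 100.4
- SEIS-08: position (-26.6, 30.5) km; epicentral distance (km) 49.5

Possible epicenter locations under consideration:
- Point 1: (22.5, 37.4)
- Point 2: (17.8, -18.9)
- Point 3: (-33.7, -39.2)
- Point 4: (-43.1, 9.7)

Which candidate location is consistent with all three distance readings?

Point 1

For each candidate, compare |candidate − station| to the reported distance:
Point 1: residuals SEIS-06 0.1, SEIS-07 0.0, SEIS-08 0.1 → max 0.1 km
Point 2: residuals SEIS-06 0.3, SEIS-07 25.5, SEIS-08 16.9 → max 25.5 km
Point 3: residuals SEIS-06 16.9, SEIS-07 72.7, SEIS-08 20.6 → max 72.7 km
Point 4: residuals SEIS-06 66.2, SEIS-07 63.9, SEIS-08 23.0 → max 66.2 km
Only Point 1 has all residuals ≈ 0.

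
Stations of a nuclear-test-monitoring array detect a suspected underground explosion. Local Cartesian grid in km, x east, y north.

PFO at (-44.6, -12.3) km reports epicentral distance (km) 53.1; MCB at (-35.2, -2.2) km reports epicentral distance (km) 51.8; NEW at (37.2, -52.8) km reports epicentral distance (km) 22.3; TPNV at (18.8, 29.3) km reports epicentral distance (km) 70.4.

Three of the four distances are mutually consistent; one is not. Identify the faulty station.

Solve using three stations at a time. Using PFO, MCB, TPNV (subtract circle equations pairwise → linear system) gives (x, y) ≈ (1.3, -38.9).
Distances from that point to each station vs reported:
  PFO: calculated 53.1 vs reported 53.1 → residual 0.0 km
  MCB: calculated 51.8 vs reported 51.8 → residual 0.0 km
  NEW: calculated 38.5 vs reported 22.3 → residual 16.2 km
  TPNV: calculated 70.4 vs reported 70.4 → residual 0.0 km
PFO, MCB, TPNV are mutually consistent (residuals ≈ 0); NEW is off by 16.2 km.

NEW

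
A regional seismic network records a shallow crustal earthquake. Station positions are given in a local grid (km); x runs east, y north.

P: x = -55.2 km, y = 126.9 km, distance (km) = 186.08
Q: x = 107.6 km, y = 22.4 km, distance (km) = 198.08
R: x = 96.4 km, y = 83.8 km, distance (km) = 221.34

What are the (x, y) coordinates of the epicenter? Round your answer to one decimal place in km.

x ≈ -73.3 km, y ≈ -58.3 km

Circle about each station: (x + 55.2)² + (y − 126.9)² = 186.08²; (x − 107.6)² + (y − 22.4)² = 198.08²; (x − 96.4)² + (y − 83.8)² = 221.34².
Subtracting the P equation from the Q and R equations removes the quadratic terms:
325.6 x − 209.0 y = -11681.05
303.2 x − 86.2 y = -17200.88
Solving the 2×2 system: x ≈ -73.3, y ≈ -58.3 km.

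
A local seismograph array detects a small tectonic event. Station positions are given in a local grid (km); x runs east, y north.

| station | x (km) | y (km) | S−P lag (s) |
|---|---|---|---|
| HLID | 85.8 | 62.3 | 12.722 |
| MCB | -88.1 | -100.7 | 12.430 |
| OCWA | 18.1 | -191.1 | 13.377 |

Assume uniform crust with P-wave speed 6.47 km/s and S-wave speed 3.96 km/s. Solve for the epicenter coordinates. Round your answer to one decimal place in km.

30.3 km east, -55.1 km north

Distance from S−P lag: d = Δt · v_P v_S / (v_P − v_S) = Δt · (6.47·3.96)/(6.47−3.96) ≈ 10.2076·Δt.
So d_HLID = 129.86, d_MCB = 126.88, d_OCWA = 136.55 km.
Circle about each station: (x − 85.8)² + (y − 62.3)² = 129.86²; (x + 88.1)² + (y + 100.7)² = 126.88²; (x − 18.1)² + (y + 191.1)² = 136.55².
Subtracting the HLID equation from the MCB and OCWA equations removes the quadratic terms:
-347.8 x − 326.0 y = 7424.26
-135.4 x − 506.8 y = 23821.61
Solving the 2×2 system: x ≈ 30.3, y ≈ -55.1 km.
Check against HLID (with the unrounded x, y): √((x − 85.8)²+(y − 62.3)²) = 129.86 ≈ 129.86 km. ✓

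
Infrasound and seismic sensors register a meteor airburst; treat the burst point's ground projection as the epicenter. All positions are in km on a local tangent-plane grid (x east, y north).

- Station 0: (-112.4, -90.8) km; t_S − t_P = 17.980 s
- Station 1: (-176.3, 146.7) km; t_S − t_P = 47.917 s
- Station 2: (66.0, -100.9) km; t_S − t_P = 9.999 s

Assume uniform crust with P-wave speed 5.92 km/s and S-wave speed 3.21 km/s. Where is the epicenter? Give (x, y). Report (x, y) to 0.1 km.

(5.3, -136.0)

Distance from S−P lag: d = Δt · v_P v_S / (v_P − v_S) = Δt · (5.92·3.21)/(5.92−3.21) ≈ 7.0123·Δt.
So d_Station 0 = 126.08, d_Station 1 = 336.01, d_Station 2 = 70.12 km.
Circle about each station: (x + 112.4)² + (y + 90.8)² = 126.08²; (x + 176.3)² + (y − 146.7)² = 336.01²; (x − 66.0)² + (y + 100.9)² = 70.12².
Subtracting pairs of circle equations eliminates x²+y² and gives linear equations (the radical axes):
-127.8 x + 475.0 y = -65282.37
356.8 x − 20.2 y = 4637.76
Solving the 2×2 system: x ≈ 5.3, y ≈ -136.0 km.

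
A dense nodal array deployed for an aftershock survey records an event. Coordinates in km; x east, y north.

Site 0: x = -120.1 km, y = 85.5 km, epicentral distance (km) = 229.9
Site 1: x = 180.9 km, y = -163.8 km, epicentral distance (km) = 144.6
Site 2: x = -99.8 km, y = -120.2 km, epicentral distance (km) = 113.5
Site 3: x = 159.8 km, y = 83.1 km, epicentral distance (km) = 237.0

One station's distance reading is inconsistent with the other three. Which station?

Solve using three stations at a time. Using Site 0, Site 2, Site 3 (subtract circle equations pairwise → linear system) gives (x, y) ≈ (12.3, -102.4).
Distances from that point to each station vs reported:
  Site 0: calculated 229.9 vs reported 229.9 → residual 0.0 km
  Site 1: calculated 179.4 vs reported 144.6 → residual 34.8 km
  Site 2: calculated 113.5 vs reported 113.5 → residual 0.0 km
  Site 3: calculated 237.0 vs reported 237.0 → residual 0.0 km
Site 0, Site 2, Site 3 are mutually consistent (residuals ≈ 0); Site 1 is off by 34.8 km.

Site 1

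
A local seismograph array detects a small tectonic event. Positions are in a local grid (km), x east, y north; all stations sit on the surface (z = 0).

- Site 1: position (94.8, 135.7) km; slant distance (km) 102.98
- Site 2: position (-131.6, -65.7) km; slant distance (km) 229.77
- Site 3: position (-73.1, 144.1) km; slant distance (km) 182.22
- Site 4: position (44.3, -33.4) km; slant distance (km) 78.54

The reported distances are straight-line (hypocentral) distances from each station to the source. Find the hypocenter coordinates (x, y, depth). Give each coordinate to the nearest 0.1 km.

(73.0, 37.0, 19.7)

Each station gives a sphere (x−x_i)² + (y−y_i)² + z² = d_i² (stations at z=0).
Subtracting the Site 1 sphere from Site 2 and Site 3: z² cancels, leaving linear equations in x and y:
-452.8 x − 402.8 y = -47955.85
-335.8 x + 16.8 y = -23892.36
Solving: x ≈ 73.001, y ≈ 36.993 km (keep extra digits for the depth step; rounded: 73.0, 37.0).
Then from the Site 1 sphere: z² = 102.98² − (x − 94.8)² − (y − 135.7)² with x = 73.001, y = 36.993, so z ≈ 19.662 ≈ 19.7 km.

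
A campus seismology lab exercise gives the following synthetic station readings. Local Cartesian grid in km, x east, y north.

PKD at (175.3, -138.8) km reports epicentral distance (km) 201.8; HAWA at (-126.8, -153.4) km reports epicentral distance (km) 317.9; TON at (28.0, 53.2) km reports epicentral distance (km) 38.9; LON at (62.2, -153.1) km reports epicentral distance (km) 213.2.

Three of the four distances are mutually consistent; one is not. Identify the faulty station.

Solve using three stations at a time. Using PKD, HAWA, LON (subtract circle equations pairwise → linear system) gives (x, y) ≈ (114.5, 53.3).
Distances from that point to each station vs reported:
  PKD: calculated 201.5 vs reported 201.8 → residual 0.3 km
  HAWA: calculated 317.7 vs reported 317.9 → residual 0.2 km
  TON: calculated 86.5 vs reported 38.9 → residual 47.6 km
  LON: calculated 212.9 vs reported 213.2 → residual 0.3 km
PKD, HAWA, LON are mutually consistent (residuals ≈ 0); TON is off by 47.6 km.

TON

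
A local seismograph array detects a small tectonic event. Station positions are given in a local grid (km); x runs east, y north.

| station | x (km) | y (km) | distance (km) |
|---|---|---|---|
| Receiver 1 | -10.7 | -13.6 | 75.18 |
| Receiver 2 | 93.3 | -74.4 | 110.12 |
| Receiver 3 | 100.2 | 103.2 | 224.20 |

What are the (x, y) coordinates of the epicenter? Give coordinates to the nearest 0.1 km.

Circle about each station: (x + 10.7)² + (y + 13.6)² = 75.18²; (x − 93.3)² + (y + 74.4)² = 110.12²; (x − 100.2)² + (y − 103.2)² = 224.20².
Subtracting pairs of circle equations eliminates x²+y² and gives linear equations (the radical axes):
208.0 x − 121.6 y = 7466.42
221.8 x + 233.6 y = -24222.78
Solving the 2×2 system: x ≈ -15.9, y ≈ -88.6 km.
Check against Receiver 1 (with the unrounded x, y): √((x + 10.7)²+(y + 13.6)²) = 75.18 ≈ 75.18 km. ✓

-15.9 km east, -88.6 km north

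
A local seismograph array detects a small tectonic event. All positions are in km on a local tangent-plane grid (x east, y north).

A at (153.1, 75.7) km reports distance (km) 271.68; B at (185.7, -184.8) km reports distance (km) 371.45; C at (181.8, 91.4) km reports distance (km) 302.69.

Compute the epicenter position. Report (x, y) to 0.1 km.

-115.2 km east, 33.0 km north

Circle about each station: (x − 153.1)² + (y − 75.7)² = 271.68²; (x − 185.7)² + (y + 184.8)² = 371.45²; (x − 181.8)² + (y − 91.4)² = 302.69².
Subtracting the A equation from the B and C equations removes the quadratic terms:
65.2 x − 521.0 y = -24699.65
57.4 x + 31.4 y = -5576.11
Solving the 2×2 system: x ≈ -115.2, y ≈ 33.0 km.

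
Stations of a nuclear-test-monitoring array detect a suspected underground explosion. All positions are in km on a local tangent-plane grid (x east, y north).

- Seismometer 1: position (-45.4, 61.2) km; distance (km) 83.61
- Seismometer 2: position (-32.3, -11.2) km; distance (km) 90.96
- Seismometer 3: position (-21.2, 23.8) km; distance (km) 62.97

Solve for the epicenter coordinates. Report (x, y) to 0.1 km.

37.1 km east, 47.6 km north

Circle about each station: (x + 45.4)² + (y − 61.2)² = 83.61²; (x + 32.3)² + (y + 11.2)² = 90.96²; (x + 21.2)² + (y − 23.8)² = 62.97².
Subtracting the Seismometer 1 equation from the Seismometer 2 and Seismometer 3 equations removes the quadratic terms:
26.2 x − 144.8 y = -5920.96
48.4 x − 74.8 y = -1765.31
Solving the 2×2 system: x ≈ 37.1, y ≈ 47.6 km.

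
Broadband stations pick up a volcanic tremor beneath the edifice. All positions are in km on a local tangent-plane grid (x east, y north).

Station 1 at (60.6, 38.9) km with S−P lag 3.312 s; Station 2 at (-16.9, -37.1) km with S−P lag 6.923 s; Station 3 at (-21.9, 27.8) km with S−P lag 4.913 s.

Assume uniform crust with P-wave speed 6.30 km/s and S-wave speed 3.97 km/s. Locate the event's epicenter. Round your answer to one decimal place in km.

Distance from S−P lag: d = Δt · v_P v_S / (v_P − v_S) = Δt · (6.30·3.97)/(6.30−3.97) ≈ 10.7343·Δt.
So d_Station 1 = 35.55, d_Station 2 = 74.31, d_Station 3 = 52.74 km.
Circle about each station: (x − 60.6)² + (y − 38.9)² = 35.55²; (x + 16.9)² + (y + 37.1)² = 74.31²; (x + 21.9)² + (y − 27.8)² = 52.74².
Subtracting the Station 1 equation from the Station 2 and Station 3 equations removes the quadratic terms:
-155.0 x − 152.0 y = -7781.72
-165.0 x − 22.2 y = -5450.83
Solving the 2×2 system: x ≈ 30.3, y ≈ 20.3 km.
Check against Station 1 (with the unrounded x, y): √((x − 60.6)²+(y − 38.9)²) = 35.55 ≈ 35.55 km. ✓

x ≈ 30.3 km, y ≈ 20.3 km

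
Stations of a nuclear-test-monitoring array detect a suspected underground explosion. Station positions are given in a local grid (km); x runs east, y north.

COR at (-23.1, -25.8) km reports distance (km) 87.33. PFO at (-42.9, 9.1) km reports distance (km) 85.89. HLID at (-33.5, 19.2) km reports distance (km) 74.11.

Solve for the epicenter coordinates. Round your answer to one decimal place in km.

Circle about each station: (x + 23.1)² + (y + 25.8)² = 87.33²; (x + 42.9)² + (y − 9.1)² = 85.89²; (x + 33.5)² + (y − 19.2)² = 74.11².
Subtracting pairs of circle equations eliminates x²+y² and gives linear equations (the radical axes):
-39.6 x + 69.8 y = 973.41
-20.8 x + 90.0 y = 2425.88
Solving the 2×2 system: x ≈ 38.7, y ≈ 35.9 km.
Check against COR (with the unrounded x, y): √((x + 23.1)²+(y + 25.8)²) = 87.32 ≈ 87.33 km. ✓

38.7 km east, 35.9 km north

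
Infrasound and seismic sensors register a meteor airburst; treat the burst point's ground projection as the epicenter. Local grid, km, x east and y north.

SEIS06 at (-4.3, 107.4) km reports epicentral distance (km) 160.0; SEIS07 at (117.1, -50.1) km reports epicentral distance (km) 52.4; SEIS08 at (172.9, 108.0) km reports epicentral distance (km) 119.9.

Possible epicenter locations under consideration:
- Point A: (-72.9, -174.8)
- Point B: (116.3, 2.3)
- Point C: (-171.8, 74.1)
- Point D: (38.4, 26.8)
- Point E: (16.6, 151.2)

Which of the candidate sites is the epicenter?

For each candidate, compare |candidate − station| to the reported distance:
Point A: residuals SEIS06 130.4, SEIS07 174.9, SEIS08 254.8 → max 254.8 km
Point B: residuals SEIS06 0.0, SEIS07 0.0, SEIS08 0.0 → max 0.0 km
Point C: residuals SEIS06 10.8, SEIS07 262.1, SEIS08 226.5 → max 262.1 km
Point D: residuals SEIS06 68.8, SEIS07 57.6, SEIS08 37.2 → max 68.8 km
Point E: residuals SEIS06 111.5, SEIS07 172.6, SEIS08 42.3 → max 172.6 km
Only Point B has all residuals ≈ 0.

Point B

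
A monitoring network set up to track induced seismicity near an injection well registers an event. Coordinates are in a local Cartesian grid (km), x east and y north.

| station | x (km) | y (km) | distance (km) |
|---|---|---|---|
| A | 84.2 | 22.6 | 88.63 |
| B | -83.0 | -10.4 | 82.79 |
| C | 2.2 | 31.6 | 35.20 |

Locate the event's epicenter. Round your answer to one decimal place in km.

Circle about each station: (x − 84.2)² + (y − 22.6)² = 88.63²; (x + 83.0)² + (y + 10.4)² = 82.79²; (x − 2.2)² + (y − 31.6)² = 35.20².
Subtracting the A equation from the B and C equations removes the quadratic terms:
-334.4 x − 66.0 y = 397.85
-164.0 x + 18.0 y = 19.24
Solving the 2×2 system: x ≈ -0.5, y ≈ -3.5 km.

(-0.5, -3.5)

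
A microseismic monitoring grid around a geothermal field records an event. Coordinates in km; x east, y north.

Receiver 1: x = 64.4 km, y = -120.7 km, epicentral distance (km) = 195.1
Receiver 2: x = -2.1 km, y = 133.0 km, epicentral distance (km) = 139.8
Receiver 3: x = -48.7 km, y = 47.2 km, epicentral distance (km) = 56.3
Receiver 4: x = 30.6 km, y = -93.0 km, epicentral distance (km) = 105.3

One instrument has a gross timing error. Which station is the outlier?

Receiver 1

Solve using three stations at a time. Using Receiver 2, Receiver 3, Receiver 4 (subtract circle equations pairwise → linear system) gives (x, y) ≈ (-26.7, -4.6).
Distances from that point to each station vs reported:
  Receiver 1: calculated 147.5 vs reported 195.1 → residual 47.6 km
  Receiver 2: calculated 139.8 vs reported 139.8 → residual 0.0 km
  Receiver 3: calculated 56.3 vs reported 56.3 → residual 0.0 km
  Receiver 4: calculated 105.3 vs reported 105.3 → residual 0.0 km
Receiver 2, Receiver 3, Receiver 4 are mutually consistent (residuals ≈ 0); Receiver 1 is off by 47.6 km.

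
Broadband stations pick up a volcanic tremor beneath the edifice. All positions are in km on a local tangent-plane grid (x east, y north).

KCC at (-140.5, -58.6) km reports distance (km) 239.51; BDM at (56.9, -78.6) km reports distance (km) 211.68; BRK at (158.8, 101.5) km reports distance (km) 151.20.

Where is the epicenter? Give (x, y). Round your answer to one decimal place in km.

(9.9, 127.8)

Circle about each station: (x + 140.5)² + (y + 58.6)² = 239.51²; (x − 56.9)² + (y + 78.6)² = 211.68²; (x − 158.8)² + (y − 101.5)² = 151.20².
Subtracting pairs of circle equations eliminates x²+y² and gives linear equations (the radical axes):
394.8 x − 40.0 y = -1202.02
598.6 x + 320.2 y = 46849.08
Solving the 2×2 system: x ≈ 9.9, y ≈ 127.8 km.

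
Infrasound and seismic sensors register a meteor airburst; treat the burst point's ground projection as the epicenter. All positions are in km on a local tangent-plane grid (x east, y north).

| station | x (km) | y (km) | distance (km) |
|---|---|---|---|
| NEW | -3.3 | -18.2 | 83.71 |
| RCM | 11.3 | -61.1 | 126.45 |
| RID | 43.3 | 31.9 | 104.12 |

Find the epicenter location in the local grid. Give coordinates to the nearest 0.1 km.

-60.2 km east, 43.2 km north

Circle about each station: (x + 3.3)² + (y + 18.2)² = 83.71²; (x − 11.3)² + (y + 61.1)² = 126.45²; (x − 43.3)² + (y − 31.9)² = 104.12².
Subtracting the NEW equation from the RCM and RID equations removes the quadratic terms:
29.2 x − 85.8 y = -5463.47
93.2 x + 100.2 y = -1283.24
Solving the 2×2 system: x ≈ -60.2, y ≈ 43.2 km.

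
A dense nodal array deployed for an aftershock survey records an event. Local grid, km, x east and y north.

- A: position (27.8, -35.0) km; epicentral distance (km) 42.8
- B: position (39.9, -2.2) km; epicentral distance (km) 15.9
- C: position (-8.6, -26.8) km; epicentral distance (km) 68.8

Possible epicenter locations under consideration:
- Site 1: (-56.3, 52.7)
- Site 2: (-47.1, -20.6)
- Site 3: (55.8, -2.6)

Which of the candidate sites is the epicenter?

Site 3

For each candidate, compare |candidate − station| to the reported distance:
Site 1: residuals A 78.7, B 94.9, C 23.9 → max 94.9 km
Site 2: residuals A 33.5, B 73.0, C 29.8 → max 73.0 km
Site 3: residuals A 0.0, B 0.0, C 0.0 → max 0.0 km
Only Site 3 has all residuals ≈ 0.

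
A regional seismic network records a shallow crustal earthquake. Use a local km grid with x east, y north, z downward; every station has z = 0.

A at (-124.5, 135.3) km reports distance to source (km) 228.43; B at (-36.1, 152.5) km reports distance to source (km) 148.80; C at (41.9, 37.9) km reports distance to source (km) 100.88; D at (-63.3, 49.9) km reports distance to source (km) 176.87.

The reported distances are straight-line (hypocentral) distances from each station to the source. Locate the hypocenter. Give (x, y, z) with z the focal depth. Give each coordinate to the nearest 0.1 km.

Each station gives a sphere (x−x_i)² + (y−y_i)² + z² = d_i² (stations at z=0).
Subtracting the A sphere from B and C: z² cancels, leaving linear equations in x and y:
176.8 x + 34.4 y = 20791.94
332.8 x − 194.8 y = 11389.17
Solving: x ≈ 96.800, y ≈ 106.909 km (keep extra digits for the depth step; rounded: 96.8, 106.9).
Then from the A sphere: z² = 228.43² − (x + 124.5)² − (y − 135.3)² with x = 96.800, y = 106.909, so z ≈ 48.995 ≈ 49.0 km.

x ≈ 96.8 km, y ≈ 106.9 km, depth ≈ 49.0 km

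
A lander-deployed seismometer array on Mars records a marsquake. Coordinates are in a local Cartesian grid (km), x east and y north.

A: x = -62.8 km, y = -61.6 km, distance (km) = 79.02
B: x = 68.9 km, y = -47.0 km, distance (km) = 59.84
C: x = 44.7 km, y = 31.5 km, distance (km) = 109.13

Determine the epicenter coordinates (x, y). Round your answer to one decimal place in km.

(15.3, -73.6)

Circle about each station: (x + 62.8)² + (y + 61.6)² = 79.02²; (x − 68.9)² + (y + 47.0)² = 59.84²; (x − 44.7)² + (y − 31.5)² = 109.13².
Subtracting the A equation from the B and C equations removes the quadratic terms:
263.4 x + 29.2 y = 1881.14
215.0 x + 186.2 y = -10413.26
Solving the 2×2 system: x ≈ 15.3, y ≈ -73.6 km.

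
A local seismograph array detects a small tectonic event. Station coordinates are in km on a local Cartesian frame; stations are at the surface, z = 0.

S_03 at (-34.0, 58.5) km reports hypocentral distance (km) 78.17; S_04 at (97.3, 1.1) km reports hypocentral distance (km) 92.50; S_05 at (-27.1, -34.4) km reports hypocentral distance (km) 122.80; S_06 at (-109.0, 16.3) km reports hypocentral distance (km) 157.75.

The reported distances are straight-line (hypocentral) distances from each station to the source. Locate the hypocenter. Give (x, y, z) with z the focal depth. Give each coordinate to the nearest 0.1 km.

(37.9, 65.4, 29.9)

Each station gives a sphere (x−x_i)² + (y−y_i)² + z² = d_i² (stations at z=0).
Subtracting the S_03 sphere from S_04 and S_05: z² cancels, leaving linear equations in x and y:
262.6 x − 114.8 y = 2444.55
13.8 x − 185.8 y = -11629.77
Solving: x ≈ 37.903, y ≈ 65.408 km (keep extra digits for the depth step; rounded: 37.9, 65.4).
Then from the S_03 sphere: z² = 78.17² − (x + 34.0)² − (y − 58.5)² with x = 37.903, y = 65.408, so z ≈ 29.880 ≈ 29.9 km.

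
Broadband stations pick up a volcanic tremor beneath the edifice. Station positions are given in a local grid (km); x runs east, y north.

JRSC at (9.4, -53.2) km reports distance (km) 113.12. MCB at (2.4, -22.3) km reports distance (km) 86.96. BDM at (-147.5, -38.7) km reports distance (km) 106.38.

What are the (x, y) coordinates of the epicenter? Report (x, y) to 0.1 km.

x ≈ -66.7 km, y ≈ 30.5 km

Circle about each station: (x − 9.4)² + (y + 53.2)² = 113.12²; (x − 2.4)² + (y + 22.3)² = 86.96²; (x + 147.5)² + (y + 38.7)² = 106.38².
Subtracting the JRSC equation from the MCB and BDM equations removes the quadratic terms:
-14.0 x + 61.8 y = 2818.54
-313.8 x + 29.0 y = 21814.77
Solving the 2×2 system: x ≈ -66.7, y ≈ 30.5 km.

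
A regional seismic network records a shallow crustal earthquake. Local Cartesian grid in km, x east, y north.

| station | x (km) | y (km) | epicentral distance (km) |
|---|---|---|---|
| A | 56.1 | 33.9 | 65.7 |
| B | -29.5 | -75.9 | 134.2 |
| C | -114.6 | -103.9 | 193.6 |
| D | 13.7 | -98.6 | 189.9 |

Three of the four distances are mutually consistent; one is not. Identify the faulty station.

D

Solve using three stations at a time. Using A, B, C (subtract circle equations pairwise → linear system) gives (x, y) ≈ (-5.7, 56.2).
Distances from that point to each station vs reported:
  A: calculated 65.7 vs reported 65.7 → residual 0.0 km
  B: calculated 134.2 vs reported 134.2 → residual 0.0 km
  C: calculated 193.6 vs reported 193.6 → residual 0.0 km
  D: calculated 156.0 vs reported 189.9 → residual 33.9 km
A, B, C are mutually consistent (residuals ≈ 0); D is off by 33.9 km.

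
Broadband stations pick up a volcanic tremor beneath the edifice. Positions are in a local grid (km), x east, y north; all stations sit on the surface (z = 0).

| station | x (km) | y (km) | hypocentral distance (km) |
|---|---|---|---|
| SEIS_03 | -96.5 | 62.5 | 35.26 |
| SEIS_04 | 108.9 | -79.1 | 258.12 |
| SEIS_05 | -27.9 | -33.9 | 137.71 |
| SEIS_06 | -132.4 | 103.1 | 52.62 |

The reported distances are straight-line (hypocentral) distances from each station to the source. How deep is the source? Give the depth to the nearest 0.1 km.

depth ≈ 19.5 km

Each station gives a sphere (x−x_i)² + (y−y_i)² + z² = d_i² (stations at z=0).
Subtracting the SEIS_03 sphere from SEIS_04 and SEIS_05: z² cancels, leaving linear equations in x and y:
410.8 x − 283.2 y = -60485.15
137.2 x − 192.8 y = -29011.66
Solving: x ≈ -85.395, y ≈ 89.707 km (keep extra digits for the depth step; rounded: -85.4, 89.7).
Then from the SEIS_03 sphere: z² = 35.26² − (x + 96.5)² − (y − 62.5)² with x = -85.395, y = 89.707, so z ≈ 19.487 ≈ 19.5 km.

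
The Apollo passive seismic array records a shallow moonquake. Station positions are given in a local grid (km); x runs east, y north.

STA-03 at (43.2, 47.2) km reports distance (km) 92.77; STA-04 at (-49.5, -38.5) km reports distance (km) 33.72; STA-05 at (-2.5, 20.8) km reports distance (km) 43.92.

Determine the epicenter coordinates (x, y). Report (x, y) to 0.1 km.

x ≈ -22.5 km, y ≈ -18.3 km

Circle about each station: (x − 43.2)² + (y − 47.2)² = 92.77²; (x + 49.5)² + (y + 38.5)² = 33.72²; (x + 2.5)² + (y − 20.8)² = 43.92².
Subtracting the STA-03 equation from the STA-04 and STA-05 equations removes the quadratic terms:
-185.4 x − 171.4 y = 7307.65
-91.4 x − 52.8 y = 3022.12
Solving the 2×2 system: x ≈ -22.5, y ≈ -18.3 km.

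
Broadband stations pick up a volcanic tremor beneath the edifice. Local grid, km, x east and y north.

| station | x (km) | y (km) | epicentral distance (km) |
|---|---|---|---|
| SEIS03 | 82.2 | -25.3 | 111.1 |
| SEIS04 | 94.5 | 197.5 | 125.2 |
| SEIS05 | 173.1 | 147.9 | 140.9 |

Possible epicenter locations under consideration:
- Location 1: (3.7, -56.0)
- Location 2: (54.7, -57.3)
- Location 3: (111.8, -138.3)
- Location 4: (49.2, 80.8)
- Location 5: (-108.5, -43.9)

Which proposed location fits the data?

Location 4

For each candidate, compare |candidate − station| to the reported distance:
Location 1: residuals SEIS03 26.8, SEIS04 144.1, SEIS05 124.2 → max 144.1 km
Location 2: residuals SEIS03 68.9, SEIS04 132.7, SEIS05 96.0 → max 132.7 km
Location 3: residuals SEIS03 5.7, SEIS04 211.0, SEIS05 151.8 → max 211.0 km
Location 4: residuals SEIS03 0.0, SEIS04 0.0, SEIS05 0.0 → max 0.0 km
Location 5: residuals SEIS03 80.5, SEIS04 190.2, SEIS05 199.8 → max 199.8 km
Only Location 4 has all residuals ≈ 0.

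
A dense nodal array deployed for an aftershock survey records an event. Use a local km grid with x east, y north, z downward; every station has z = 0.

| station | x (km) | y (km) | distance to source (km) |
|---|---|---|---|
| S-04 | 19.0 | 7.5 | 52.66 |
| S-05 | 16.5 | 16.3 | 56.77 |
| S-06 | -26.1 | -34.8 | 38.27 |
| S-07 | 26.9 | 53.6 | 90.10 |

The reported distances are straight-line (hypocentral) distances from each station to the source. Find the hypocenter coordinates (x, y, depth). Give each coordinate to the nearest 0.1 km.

(-10.5, -21.7, 32.4)

Each station gives a sphere (x−x_i)² + (y−y_i)² + z² = d_i² (stations at z=0).
Subtracting the S-04 sphere from S-05 and S-06: z² cancels, leaving linear equations in x and y:
-5.0 x + 17.6 y = -329.07
-90.2 x − 84.6 y = 2783.48
Solving: x ≈ -10.520, y ≈ -21.686 km (keep extra digits for the depth step; rounded: -10.5, -21.7).
Then from the S-04 sphere: z² = 52.66² − (x − 19.0)² − (y − 7.5)² with x = -10.520, y = -21.686, so z ≈ 32.401 ≈ 32.4 km.
Check against S-07 (with the unrounded solution): distance 90.10 ≈ 90.10 km. ✓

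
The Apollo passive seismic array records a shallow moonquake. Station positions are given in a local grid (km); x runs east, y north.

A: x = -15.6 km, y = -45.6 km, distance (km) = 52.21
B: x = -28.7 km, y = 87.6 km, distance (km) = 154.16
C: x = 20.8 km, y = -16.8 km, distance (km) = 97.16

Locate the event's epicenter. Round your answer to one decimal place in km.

Circle about each station: (x + 15.6)² + (y + 45.6)² = 52.21²; (x + 28.7)² + (y − 87.6)² = 154.16²; (x − 20.8)² + (y + 16.8)² = 97.16².
Subtracting pairs of circle equations eliminates x²+y² and gives linear equations (the radical axes):
-26.2 x + 266.4 y = -14864.69
72.8 x + 57.6 y = -8322.02
Solving the 2×2 system: x ≈ -65.1, y ≈ -62.2 km.
Check against A (with the unrounded x, y): √((x + 15.6)²+(y + 45.6)²) = 52.21 ≈ 52.21 km. ✓

-65.1 km east, -62.2 km north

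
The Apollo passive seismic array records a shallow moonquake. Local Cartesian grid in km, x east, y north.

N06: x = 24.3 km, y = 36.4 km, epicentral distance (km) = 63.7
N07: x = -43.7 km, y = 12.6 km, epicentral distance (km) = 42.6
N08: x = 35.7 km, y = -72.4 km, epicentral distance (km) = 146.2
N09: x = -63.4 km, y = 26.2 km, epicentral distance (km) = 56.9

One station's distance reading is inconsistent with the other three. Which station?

N09

Solve using three stations at a time. Using N06, N07, N08 (subtract circle equations pairwise → linear system) gives (x, y) ≈ (-36.7, 54.6).
Distances from that point to each station vs reported:
  N06: calculated 63.7 vs reported 63.7 → residual 0.0 km
  N07: calculated 42.6 vs reported 42.6 → residual 0.0 km
  N08: calculated 146.2 vs reported 146.2 → residual 0.0 km
  N09: calculated 39.0 vs reported 56.9 → residual 17.9 km
N06, N07, N08 are mutually consistent (residuals ≈ 0); N09 is off by 17.9 km.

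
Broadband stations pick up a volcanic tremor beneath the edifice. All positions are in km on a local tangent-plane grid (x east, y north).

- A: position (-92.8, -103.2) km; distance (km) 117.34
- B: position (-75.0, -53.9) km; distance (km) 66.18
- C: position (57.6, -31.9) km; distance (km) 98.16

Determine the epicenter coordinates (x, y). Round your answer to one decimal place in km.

(-35.5, -0.8)

Circle about each station: (x + 92.8)² + (y + 103.2)² = 117.34²; (x + 75.0)² + (y + 53.9)² = 66.18²; (x − 57.6)² + (y + 31.9)² = 98.16².
Subtracting pairs of circle equations eliminates x²+y² and gives linear equations (the radical axes):
35.6 x + 98.6 y = -1342.99
300.8 x + 142.6 y = -10793.42
Solving the 2×2 system: x ≈ -35.5, y ≈ -0.8 km.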